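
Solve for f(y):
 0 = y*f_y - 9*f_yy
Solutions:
 f(y) = C1 + C2*erfi(sqrt(2)*y/6)


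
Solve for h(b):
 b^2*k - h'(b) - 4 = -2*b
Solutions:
 h(b) = C1 + b^3*k/3 + b^2 - 4*b


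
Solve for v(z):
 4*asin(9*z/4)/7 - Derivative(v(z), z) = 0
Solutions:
 v(z) = C1 + 4*z*asin(9*z/4)/7 + 4*sqrt(16 - 81*z^2)/63


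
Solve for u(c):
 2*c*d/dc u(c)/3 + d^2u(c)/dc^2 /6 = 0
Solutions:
 u(c) = C1 + C2*erf(sqrt(2)*c)


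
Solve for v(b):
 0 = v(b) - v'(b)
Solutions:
 v(b) = C1*exp(b)


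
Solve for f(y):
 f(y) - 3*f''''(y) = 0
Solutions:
 f(y) = C1*exp(-3^(3/4)*y/3) + C2*exp(3^(3/4)*y/3) + C3*sin(3^(3/4)*y/3) + C4*cos(3^(3/4)*y/3)


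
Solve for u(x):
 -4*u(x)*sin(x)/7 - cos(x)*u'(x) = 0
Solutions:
 u(x) = C1*cos(x)^(4/7)


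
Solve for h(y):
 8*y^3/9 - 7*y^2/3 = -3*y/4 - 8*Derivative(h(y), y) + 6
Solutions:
 h(y) = C1 - y^4/36 + 7*y^3/72 - 3*y^2/64 + 3*y/4


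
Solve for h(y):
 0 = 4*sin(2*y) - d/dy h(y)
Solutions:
 h(y) = C1 - 2*cos(2*y)


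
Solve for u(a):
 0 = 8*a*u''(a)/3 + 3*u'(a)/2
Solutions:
 u(a) = C1 + C2*a^(7/16)


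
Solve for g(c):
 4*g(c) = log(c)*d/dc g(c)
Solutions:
 g(c) = C1*exp(4*li(c))


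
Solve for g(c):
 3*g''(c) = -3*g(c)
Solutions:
 g(c) = C1*sin(c) + C2*cos(c)


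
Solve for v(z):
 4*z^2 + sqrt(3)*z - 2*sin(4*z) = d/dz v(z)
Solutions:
 v(z) = C1 + 4*z^3/3 + sqrt(3)*z^2/2 + cos(4*z)/2


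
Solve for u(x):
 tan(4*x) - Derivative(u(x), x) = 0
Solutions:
 u(x) = C1 - log(cos(4*x))/4


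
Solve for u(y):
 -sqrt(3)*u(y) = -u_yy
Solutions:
 u(y) = C1*exp(-3^(1/4)*y) + C2*exp(3^(1/4)*y)


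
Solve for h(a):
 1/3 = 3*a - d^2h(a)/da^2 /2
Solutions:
 h(a) = C1 + C2*a + a^3 - a^2/3


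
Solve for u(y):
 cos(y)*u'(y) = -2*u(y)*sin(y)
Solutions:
 u(y) = C1*cos(y)^2


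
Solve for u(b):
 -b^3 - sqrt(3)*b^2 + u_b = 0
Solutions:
 u(b) = C1 + b^4/4 + sqrt(3)*b^3/3


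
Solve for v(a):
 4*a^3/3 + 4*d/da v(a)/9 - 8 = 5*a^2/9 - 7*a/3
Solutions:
 v(a) = C1 - 3*a^4/4 + 5*a^3/12 - 21*a^2/8 + 18*a


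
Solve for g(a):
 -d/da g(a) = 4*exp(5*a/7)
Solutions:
 g(a) = C1 - 28*exp(5*a/7)/5


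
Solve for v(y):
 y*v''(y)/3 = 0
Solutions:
 v(y) = C1 + C2*y


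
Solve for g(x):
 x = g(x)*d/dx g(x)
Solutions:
 g(x) = -sqrt(C1 + x^2)
 g(x) = sqrt(C1 + x^2)


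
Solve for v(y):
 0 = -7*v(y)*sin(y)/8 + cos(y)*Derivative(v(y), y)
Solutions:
 v(y) = C1/cos(y)^(7/8)


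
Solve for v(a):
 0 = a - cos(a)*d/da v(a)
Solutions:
 v(a) = C1 + Integral(a/cos(a), a)


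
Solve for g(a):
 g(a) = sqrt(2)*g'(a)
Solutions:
 g(a) = C1*exp(sqrt(2)*a/2)


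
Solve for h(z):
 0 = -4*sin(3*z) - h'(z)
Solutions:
 h(z) = C1 + 4*cos(3*z)/3


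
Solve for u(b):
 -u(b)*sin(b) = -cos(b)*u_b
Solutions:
 u(b) = C1/cos(b)


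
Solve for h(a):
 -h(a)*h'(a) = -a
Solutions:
 h(a) = -sqrt(C1 + a^2)
 h(a) = sqrt(C1 + a^2)


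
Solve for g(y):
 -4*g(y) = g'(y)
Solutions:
 g(y) = C1*exp(-4*y)


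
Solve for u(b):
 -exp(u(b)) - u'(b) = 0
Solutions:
 u(b) = log(1/(C1 + b))


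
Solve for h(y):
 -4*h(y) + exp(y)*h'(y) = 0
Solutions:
 h(y) = C1*exp(-4*exp(-y))


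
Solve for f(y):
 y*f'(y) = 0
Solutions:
 f(y) = C1


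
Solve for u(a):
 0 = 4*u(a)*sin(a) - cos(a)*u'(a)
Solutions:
 u(a) = C1/cos(a)^4


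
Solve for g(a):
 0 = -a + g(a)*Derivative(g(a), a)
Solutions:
 g(a) = -sqrt(C1 + a^2)
 g(a) = sqrt(C1 + a^2)


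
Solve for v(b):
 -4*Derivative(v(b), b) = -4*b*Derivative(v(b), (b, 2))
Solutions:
 v(b) = C1 + C2*b^2


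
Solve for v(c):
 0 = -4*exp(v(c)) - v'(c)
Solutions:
 v(c) = log(1/(C1 + 4*c))


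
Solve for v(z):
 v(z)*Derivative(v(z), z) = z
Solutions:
 v(z) = -sqrt(C1 + z^2)
 v(z) = sqrt(C1 + z^2)


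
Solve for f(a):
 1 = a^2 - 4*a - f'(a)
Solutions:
 f(a) = C1 + a^3/3 - 2*a^2 - a


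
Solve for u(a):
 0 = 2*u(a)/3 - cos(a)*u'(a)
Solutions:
 u(a) = C1*(sin(a) + 1)^(1/3)/(sin(a) - 1)^(1/3)


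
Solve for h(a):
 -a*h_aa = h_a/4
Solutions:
 h(a) = C1 + C2*a^(3/4)


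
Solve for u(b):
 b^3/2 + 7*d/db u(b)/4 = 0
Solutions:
 u(b) = C1 - b^4/14


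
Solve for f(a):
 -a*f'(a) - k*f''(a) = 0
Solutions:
 f(a) = C1 + C2*sqrt(k)*erf(sqrt(2)*a*sqrt(1/k)/2)


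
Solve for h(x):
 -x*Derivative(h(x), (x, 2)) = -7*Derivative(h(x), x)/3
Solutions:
 h(x) = C1 + C2*x^(10/3)


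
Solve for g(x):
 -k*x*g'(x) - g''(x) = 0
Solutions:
 g(x) = Piecewise((-sqrt(2)*sqrt(pi)*C1*erf(sqrt(2)*sqrt(k)*x/2)/(2*sqrt(k)) - C2, (k > 0) | (k < 0)), (-C1*x - C2, True))


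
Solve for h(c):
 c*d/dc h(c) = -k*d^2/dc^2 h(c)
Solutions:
 h(c) = C1 + C2*sqrt(k)*erf(sqrt(2)*c*sqrt(1/k)/2)


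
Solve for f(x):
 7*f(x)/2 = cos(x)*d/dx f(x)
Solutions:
 f(x) = C1*(sin(x) + 1)^(7/4)/(sin(x) - 1)^(7/4)


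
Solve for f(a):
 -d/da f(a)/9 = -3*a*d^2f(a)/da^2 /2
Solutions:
 f(a) = C1 + C2*a^(29/27)


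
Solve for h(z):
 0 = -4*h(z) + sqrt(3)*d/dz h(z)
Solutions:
 h(z) = C1*exp(4*sqrt(3)*z/3)


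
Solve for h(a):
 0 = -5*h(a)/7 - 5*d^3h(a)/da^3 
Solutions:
 h(a) = C3*exp(-7^(2/3)*a/7) + (C1*sin(sqrt(3)*7^(2/3)*a/14) + C2*cos(sqrt(3)*7^(2/3)*a/14))*exp(7^(2/3)*a/14)


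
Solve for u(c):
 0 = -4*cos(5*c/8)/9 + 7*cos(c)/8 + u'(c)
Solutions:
 u(c) = C1 + 32*sin(5*c/8)/45 - 7*sin(c)/8


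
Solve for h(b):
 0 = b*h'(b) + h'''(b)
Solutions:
 h(b) = C1 + Integral(C2*airyai(-b) + C3*airybi(-b), b)


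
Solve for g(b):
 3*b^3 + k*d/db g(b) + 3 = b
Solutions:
 g(b) = C1 - 3*b^4/(4*k) + b^2/(2*k) - 3*b/k


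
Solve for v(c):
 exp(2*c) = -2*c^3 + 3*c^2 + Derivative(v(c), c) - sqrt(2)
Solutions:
 v(c) = C1 + c^4/2 - c^3 + sqrt(2)*c + exp(2*c)/2


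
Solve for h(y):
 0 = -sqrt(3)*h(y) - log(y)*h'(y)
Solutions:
 h(y) = C1*exp(-sqrt(3)*li(y))


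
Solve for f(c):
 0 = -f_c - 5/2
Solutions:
 f(c) = C1 - 5*c/2


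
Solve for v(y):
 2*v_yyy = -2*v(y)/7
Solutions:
 v(y) = C3*exp(-7^(2/3)*y/7) + (C1*sin(sqrt(3)*7^(2/3)*y/14) + C2*cos(sqrt(3)*7^(2/3)*y/14))*exp(7^(2/3)*y/14)


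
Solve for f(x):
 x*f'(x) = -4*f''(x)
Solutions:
 f(x) = C1 + C2*erf(sqrt(2)*x/4)


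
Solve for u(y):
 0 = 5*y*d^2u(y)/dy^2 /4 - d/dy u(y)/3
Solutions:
 u(y) = C1 + C2*y^(19/15)


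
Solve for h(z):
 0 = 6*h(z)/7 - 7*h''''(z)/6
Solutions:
 h(z) = C1*exp(-sqrt(42)*z/7) + C2*exp(sqrt(42)*z/7) + C3*sin(sqrt(42)*z/7) + C4*cos(sqrt(42)*z/7)


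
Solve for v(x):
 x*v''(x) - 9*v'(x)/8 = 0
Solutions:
 v(x) = C1 + C2*x^(17/8)


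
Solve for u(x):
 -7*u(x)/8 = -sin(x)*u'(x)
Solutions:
 u(x) = C1*(cos(x) - 1)^(7/16)/(cos(x) + 1)^(7/16)


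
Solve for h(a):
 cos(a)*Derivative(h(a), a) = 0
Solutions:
 h(a) = C1


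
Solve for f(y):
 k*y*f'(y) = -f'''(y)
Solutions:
 f(y) = C1 + Integral(C2*airyai(y*(-k)^(1/3)) + C3*airybi(y*(-k)^(1/3)), y)


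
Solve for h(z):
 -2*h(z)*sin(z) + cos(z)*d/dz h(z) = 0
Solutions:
 h(z) = C1/cos(z)^2


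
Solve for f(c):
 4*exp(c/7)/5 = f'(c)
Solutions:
 f(c) = C1 + 28*exp(c/7)/5


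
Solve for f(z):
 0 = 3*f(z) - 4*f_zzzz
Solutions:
 f(z) = C1*exp(-sqrt(2)*3^(1/4)*z/2) + C2*exp(sqrt(2)*3^(1/4)*z/2) + C3*sin(sqrt(2)*3^(1/4)*z/2) + C4*cos(sqrt(2)*3^(1/4)*z/2)


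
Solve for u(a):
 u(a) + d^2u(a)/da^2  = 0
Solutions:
 u(a) = C1*sin(a) + C2*cos(a)


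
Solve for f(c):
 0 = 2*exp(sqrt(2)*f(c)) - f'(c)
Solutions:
 f(c) = sqrt(2)*(2*log(-1/(C1 + 2*c)) - log(2))/4


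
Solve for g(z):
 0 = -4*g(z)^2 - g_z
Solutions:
 g(z) = 1/(C1 + 4*z)


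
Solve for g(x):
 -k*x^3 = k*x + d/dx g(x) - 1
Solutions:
 g(x) = C1 - k*x^4/4 - k*x^2/2 + x


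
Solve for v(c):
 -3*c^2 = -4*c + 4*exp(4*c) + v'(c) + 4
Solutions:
 v(c) = C1 - c^3 + 2*c^2 - 4*c - exp(4*c)


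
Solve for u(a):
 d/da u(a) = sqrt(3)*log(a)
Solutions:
 u(a) = C1 + sqrt(3)*a*log(a) - sqrt(3)*a


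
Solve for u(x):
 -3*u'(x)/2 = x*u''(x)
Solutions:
 u(x) = C1 + C2/sqrt(x)


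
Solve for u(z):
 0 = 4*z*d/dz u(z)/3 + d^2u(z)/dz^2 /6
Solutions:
 u(z) = C1 + C2*erf(2*z)


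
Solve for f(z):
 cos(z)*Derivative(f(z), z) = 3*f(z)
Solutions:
 f(z) = C1*(sin(z) + 1)^(3/2)/(sin(z) - 1)^(3/2)


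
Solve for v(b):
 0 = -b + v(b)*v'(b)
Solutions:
 v(b) = -sqrt(C1 + b^2)
 v(b) = sqrt(C1 + b^2)


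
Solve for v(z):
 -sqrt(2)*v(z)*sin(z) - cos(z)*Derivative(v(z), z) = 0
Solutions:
 v(z) = C1*cos(z)^(sqrt(2))


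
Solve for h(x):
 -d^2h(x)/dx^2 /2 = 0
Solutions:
 h(x) = C1 + C2*x


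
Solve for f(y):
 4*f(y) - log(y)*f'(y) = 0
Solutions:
 f(y) = C1*exp(4*li(y))


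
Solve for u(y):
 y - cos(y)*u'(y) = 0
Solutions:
 u(y) = C1 + Integral(y/cos(y), y)


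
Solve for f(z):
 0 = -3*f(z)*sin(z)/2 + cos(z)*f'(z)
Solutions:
 f(z) = C1/cos(z)^(3/2)


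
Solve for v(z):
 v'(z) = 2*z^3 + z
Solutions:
 v(z) = C1 + z^4/2 + z^2/2


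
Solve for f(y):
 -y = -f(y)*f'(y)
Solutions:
 f(y) = -sqrt(C1 + y^2)
 f(y) = sqrt(C1 + y^2)


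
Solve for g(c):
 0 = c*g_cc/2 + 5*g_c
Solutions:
 g(c) = C1 + C2/c^9


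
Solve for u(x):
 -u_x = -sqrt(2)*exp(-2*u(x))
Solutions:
 u(x) = log(-sqrt(C1 + 2*sqrt(2)*x))
 u(x) = log(C1 + 2*sqrt(2)*x)/2


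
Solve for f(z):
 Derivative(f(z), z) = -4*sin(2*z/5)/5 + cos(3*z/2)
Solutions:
 f(z) = C1 + 2*sin(3*z/2)/3 + 2*cos(2*z/5)


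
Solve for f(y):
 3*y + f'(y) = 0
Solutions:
 f(y) = C1 - 3*y^2/2


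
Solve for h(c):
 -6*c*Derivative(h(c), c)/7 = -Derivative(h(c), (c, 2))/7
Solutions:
 h(c) = C1 + C2*erfi(sqrt(3)*c)


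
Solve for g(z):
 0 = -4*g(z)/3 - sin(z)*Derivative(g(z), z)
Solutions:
 g(z) = C1*(cos(z) + 1)^(2/3)/(cos(z) - 1)^(2/3)


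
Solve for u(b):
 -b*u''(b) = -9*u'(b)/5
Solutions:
 u(b) = C1 + C2*b^(14/5)


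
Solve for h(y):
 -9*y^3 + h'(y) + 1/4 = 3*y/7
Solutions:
 h(y) = C1 + 9*y^4/4 + 3*y^2/14 - y/4


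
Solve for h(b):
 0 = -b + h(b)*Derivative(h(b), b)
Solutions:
 h(b) = -sqrt(C1 + b^2)
 h(b) = sqrt(C1 + b^2)


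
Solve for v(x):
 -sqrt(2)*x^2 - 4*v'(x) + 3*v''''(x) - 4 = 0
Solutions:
 v(x) = C1 + C4*exp(6^(2/3)*x/3) - sqrt(2)*x^3/12 - x + (C2*sin(2^(2/3)*3^(1/6)*x/2) + C3*cos(2^(2/3)*3^(1/6)*x/2))*exp(-6^(2/3)*x/6)


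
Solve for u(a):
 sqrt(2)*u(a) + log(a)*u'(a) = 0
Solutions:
 u(a) = C1*exp(-sqrt(2)*li(a))


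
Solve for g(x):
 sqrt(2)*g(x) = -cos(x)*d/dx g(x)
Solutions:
 g(x) = C1*(sin(x) - 1)^(sqrt(2)/2)/(sin(x) + 1)^(sqrt(2)/2)


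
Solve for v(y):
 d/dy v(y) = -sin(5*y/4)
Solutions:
 v(y) = C1 + 4*cos(5*y/4)/5


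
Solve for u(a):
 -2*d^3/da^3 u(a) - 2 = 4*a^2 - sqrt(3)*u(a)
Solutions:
 u(a) = C3*exp(2^(2/3)*3^(1/6)*a/2) + 4*sqrt(3)*a^2/3 + (C1*sin(6^(2/3)*a/4) + C2*cos(6^(2/3)*a/4))*exp(-2^(2/3)*3^(1/6)*a/4) + 2*sqrt(3)/3


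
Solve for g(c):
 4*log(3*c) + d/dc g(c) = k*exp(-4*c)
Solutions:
 g(c) = C1 - 4*c*log(c) + 4*c*(1 - log(3)) - k*exp(-4*c)/4


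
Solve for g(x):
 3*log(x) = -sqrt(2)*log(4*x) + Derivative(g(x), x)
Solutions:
 g(x) = C1 + sqrt(2)*x*log(x) + 3*x*log(x) - 3*x - sqrt(2)*x + 2*sqrt(2)*x*log(2)


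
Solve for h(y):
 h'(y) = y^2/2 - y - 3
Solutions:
 h(y) = C1 + y^3/6 - y^2/2 - 3*y


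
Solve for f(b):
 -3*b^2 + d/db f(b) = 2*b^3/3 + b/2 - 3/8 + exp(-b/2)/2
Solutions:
 f(b) = C1 + b^4/6 + b^3 + b^2/4 - 3*b/8 - 1/sqrt(exp(b))


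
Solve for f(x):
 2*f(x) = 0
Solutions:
 f(x) = 0


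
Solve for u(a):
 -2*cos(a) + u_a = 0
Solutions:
 u(a) = C1 + 2*sin(a)


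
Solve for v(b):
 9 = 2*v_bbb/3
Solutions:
 v(b) = C1 + C2*b + C3*b^2 + 9*b^3/4


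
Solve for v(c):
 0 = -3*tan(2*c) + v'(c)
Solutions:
 v(c) = C1 - 3*log(cos(2*c))/2


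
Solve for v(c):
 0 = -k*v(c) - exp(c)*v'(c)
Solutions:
 v(c) = C1*exp(k*exp(-c))


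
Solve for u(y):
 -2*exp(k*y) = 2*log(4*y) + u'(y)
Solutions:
 u(y) = C1 - 2*y*log(y) + 2*y*(1 - 2*log(2)) + Piecewise((-2*exp(k*y)/k, Ne(k, 0)), (-2*y, True))


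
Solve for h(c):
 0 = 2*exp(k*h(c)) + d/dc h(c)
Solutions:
 h(c) = Piecewise((log(1/(C1*k + 2*c*k))/k, Ne(k, 0)), (nan, True))
 h(c) = Piecewise((C1 - 2*c, Eq(k, 0)), (nan, True))


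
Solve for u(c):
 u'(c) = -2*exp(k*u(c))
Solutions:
 u(c) = Piecewise((log(1/(C1*k + 2*c*k))/k, Ne(k, 0)), (nan, True))
 u(c) = Piecewise((C1 - 2*c, Eq(k, 0)), (nan, True))


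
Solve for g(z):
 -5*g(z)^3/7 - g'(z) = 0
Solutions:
 g(z) = -sqrt(14)*sqrt(-1/(C1 - 5*z))/2
 g(z) = sqrt(14)*sqrt(-1/(C1 - 5*z))/2


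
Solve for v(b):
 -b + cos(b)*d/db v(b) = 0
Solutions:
 v(b) = C1 + Integral(b/cos(b), b)


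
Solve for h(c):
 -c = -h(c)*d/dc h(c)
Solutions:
 h(c) = -sqrt(C1 + c^2)
 h(c) = sqrt(C1 + c^2)


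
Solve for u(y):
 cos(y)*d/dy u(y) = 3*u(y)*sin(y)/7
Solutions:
 u(y) = C1/cos(y)^(3/7)


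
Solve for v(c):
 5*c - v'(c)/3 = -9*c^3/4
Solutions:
 v(c) = C1 + 27*c^4/16 + 15*c^2/2


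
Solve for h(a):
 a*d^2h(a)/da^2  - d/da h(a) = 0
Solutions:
 h(a) = C1 + C2*a^2


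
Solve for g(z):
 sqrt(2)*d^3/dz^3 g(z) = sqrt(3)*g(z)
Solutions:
 g(z) = C3*exp(2^(5/6)*3^(1/6)*z/2) + (C1*sin(2^(5/6)*3^(2/3)*z/4) + C2*cos(2^(5/6)*3^(2/3)*z/4))*exp(-2^(5/6)*3^(1/6)*z/4)


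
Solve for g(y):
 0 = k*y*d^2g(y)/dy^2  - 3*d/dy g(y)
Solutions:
 g(y) = C1 + y^(((re(k) + 3)*re(k) + im(k)^2)/(re(k)^2 + im(k)^2))*(C2*sin(3*log(y)*Abs(im(k))/(re(k)^2 + im(k)^2)) + C3*cos(3*log(y)*im(k)/(re(k)^2 + im(k)^2)))


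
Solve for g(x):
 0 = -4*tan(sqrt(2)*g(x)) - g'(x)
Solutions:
 g(x) = sqrt(2)*(pi - asin(C1*exp(-4*sqrt(2)*x)))/2
 g(x) = sqrt(2)*asin(C1*exp(-4*sqrt(2)*x))/2


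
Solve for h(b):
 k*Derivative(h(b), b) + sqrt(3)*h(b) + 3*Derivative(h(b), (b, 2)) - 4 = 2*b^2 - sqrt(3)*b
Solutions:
 h(b) = C1*exp(b*(-k + sqrt(k^2 - 12*sqrt(3)))/6) + C2*exp(-b*(k + sqrt(k^2 - 12*sqrt(3)))/6) + 2*sqrt(3)*b^2/3 - 4*b*k/3 - b + 4*sqrt(3)*k^2/9 + sqrt(3)*k/3 - 4 + 4*sqrt(3)/3


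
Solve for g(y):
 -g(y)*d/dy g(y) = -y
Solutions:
 g(y) = -sqrt(C1 + y^2)
 g(y) = sqrt(C1 + y^2)


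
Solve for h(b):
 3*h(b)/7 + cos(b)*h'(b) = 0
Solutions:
 h(b) = C1*(sin(b) - 1)^(3/14)/(sin(b) + 1)^(3/14)


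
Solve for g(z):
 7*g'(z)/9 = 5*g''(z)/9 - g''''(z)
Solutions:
 g(z) = C1 + C2*exp(z*(10*18^(1/3)/(sqrt(34221) + 189)^(1/3) + 12^(1/3)*(sqrt(34221) + 189)^(1/3))/36)*sin(2^(1/3)*3^(1/6)*z*(-2^(1/3)*3^(2/3)*(sqrt(34221) + 189)^(1/3) + 30/(sqrt(34221) + 189)^(1/3))/36) + C3*exp(z*(10*18^(1/3)/(sqrt(34221) + 189)^(1/3) + 12^(1/3)*(sqrt(34221) + 189)^(1/3))/36)*cos(2^(1/3)*3^(1/6)*z*(-2^(1/3)*3^(2/3)*(sqrt(34221) + 189)^(1/3) + 30/(sqrt(34221) + 189)^(1/3))/36) + C4*exp(-z*(10*18^(1/3)/(sqrt(34221) + 189)^(1/3) + 12^(1/3)*(sqrt(34221) + 189)^(1/3))/18)


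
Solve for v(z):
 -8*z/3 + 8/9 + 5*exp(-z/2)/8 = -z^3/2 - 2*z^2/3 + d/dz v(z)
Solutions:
 v(z) = C1 + z^4/8 + 2*z^3/9 - 4*z^2/3 + 8*z/9 - 5*exp(-z/2)/4


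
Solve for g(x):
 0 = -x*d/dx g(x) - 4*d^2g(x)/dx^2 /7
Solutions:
 g(x) = C1 + C2*erf(sqrt(14)*x/4)


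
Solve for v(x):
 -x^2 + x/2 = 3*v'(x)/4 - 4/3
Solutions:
 v(x) = C1 - 4*x^3/9 + x^2/3 + 16*x/9


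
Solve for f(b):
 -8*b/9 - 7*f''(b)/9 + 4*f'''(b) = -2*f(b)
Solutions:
 f(b) = C1*exp(b*(49/(324*sqrt(942726) + 314585)^(1/3) + 14 + (324*sqrt(942726) + 314585)^(1/3))/216)*sin(sqrt(3)*b*(-(324*sqrt(942726) + 314585)^(1/3) + 49/(324*sqrt(942726) + 314585)^(1/3))/216) + C2*exp(b*(49/(324*sqrt(942726) + 314585)^(1/3) + 14 + (324*sqrt(942726) + 314585)^(1/3))/216)*cos(sqrt(3)*b*(-(324*sqrt(942726) + 314585)^(1/3) + 49/(324*sqrt(942726) + 314585)^(1/3))/216) + C3*exp(b*(-(324*sqrt(942726) + 314585)^(1/3) - 49/(324*sqrt(942726) + 314585)^(1/3) + 7)/108) + 4*b/9


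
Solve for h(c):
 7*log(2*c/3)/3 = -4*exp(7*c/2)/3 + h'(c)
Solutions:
 h(c) = C1 + 7*c*log(c)/3 + 7*c*(-log(3) - 1 + log(2))/3 + 8*exp(7*c/2)/21


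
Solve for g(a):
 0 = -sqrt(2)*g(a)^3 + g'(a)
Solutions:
 g(a) = -sqrt(2)*sqrt(-1/(C1 + sqrt(2)*a))/2
 g(a) = sqrt(2)*sqrt(-1/(C1 + sqrt(2)*a))/2


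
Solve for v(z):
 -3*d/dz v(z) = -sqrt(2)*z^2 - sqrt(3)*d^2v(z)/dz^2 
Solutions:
 v(z) = C1 + C2*exp(sqrt(3)*z) + sqrt(2)*z^3/9 + sqrt(6)*z^2/9 + 2*sqrt(2)*z/9


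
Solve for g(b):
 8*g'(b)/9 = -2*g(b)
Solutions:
 g(b) = C1*exp(-9*b/4)


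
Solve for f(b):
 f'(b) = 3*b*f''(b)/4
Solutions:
 f(b) = C1 + C2*b^(7/3)


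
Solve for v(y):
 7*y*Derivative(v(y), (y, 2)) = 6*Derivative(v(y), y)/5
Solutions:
 v(y) = C1 + C2*y^(41/35)


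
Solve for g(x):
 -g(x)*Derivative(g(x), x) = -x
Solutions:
 g(x) = -sqrt(C1 + x^2)
 g(x) = sqrt(C1 + x^2)


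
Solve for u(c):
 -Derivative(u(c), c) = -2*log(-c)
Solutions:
 u(c) = C1 + 2*c*log(-c) - 2*c


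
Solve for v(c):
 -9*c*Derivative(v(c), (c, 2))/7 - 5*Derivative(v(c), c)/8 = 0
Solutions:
 v(c) = C1 + C2*c^(37/72)


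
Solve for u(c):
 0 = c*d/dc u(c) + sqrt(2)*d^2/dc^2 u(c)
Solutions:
 u(c) = C1 + C2*erf(2^(1/4)*c/2)


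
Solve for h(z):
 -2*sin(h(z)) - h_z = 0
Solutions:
 h(z) = -acos((-C1 - exp(4*z))/(C1 - exp(4*z))) + 2*pi
 h(z) = acos((-C1 - exp(4*z))/(C1 - exp(4*z)))


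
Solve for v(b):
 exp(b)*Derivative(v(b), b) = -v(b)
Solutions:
 v(b) = C1*exp(exp(-b))


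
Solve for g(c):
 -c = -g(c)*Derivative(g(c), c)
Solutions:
 g(c) = -sqrt(C1 + c^2)
 g(c) = sqrt(C1 + c^2)


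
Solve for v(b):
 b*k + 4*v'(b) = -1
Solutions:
 v(b) = C1 - b^2*k/8 - b/4


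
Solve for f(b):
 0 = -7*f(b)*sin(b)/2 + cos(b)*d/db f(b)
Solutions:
 f(b) = C1/cos(b)^(7/2)


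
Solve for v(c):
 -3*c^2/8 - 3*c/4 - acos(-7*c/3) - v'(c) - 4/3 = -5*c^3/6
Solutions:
 v(c) = C1 + 5*c^4/24 - c^3/8 - 3*c^2/8 - c*acos(-7*c/3) - 4*c/3 - sqrt(9 - 49*c^2)/7


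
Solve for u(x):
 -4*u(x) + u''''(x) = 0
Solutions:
 u(x) = C1*exp(-sqrt(2)*x) + C2*exp(sqrt(2)*x) + C3*sin(sqrt(2)*x) + C4*cos(sqrt(2)*x)


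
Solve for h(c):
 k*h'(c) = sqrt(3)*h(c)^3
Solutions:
 h(c) = -sqrt(2)*sqrt(-k/(C1*k + sqrt(3)*c))/2
 h(c) = sqrt(2)*sqrt(-k/(C1*k + sqrt(3)*c))/2


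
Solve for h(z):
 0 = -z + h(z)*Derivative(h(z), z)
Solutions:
 h(z) = -sqrt(C1 + z^2)
 h(z) = sqrt(C1 + z^2)


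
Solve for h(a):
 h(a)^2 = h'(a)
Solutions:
 h(a) = -1/(C1 + a)


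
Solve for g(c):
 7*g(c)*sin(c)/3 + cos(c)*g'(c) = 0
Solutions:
 g(c) = C1*cos(c)^(7/3)


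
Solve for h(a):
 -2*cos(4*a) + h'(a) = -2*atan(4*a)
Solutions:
 h(a) = C1 - 2*a*atan(4*a) + log(16*a^2 + 1)/4 + sin(4*a)/2


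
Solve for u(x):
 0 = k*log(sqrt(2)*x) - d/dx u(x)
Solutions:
 u(x) = C1 + k*x*log(x) - k*x + k*x*log(2)/2


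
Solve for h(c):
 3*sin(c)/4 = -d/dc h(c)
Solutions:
 h(c) = C1 + 3*cos(c)/4


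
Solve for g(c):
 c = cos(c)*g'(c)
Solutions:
 g(c) = C1 + Integral(c/cos(c), c)


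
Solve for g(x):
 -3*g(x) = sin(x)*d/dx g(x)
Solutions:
 g(x) = C1*(cos(x) + 1)^(3/2)/(cos(x) - 1)^(3/2)


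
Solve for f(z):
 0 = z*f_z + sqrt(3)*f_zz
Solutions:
 f(z) = C1 + C2*erf(sqrt(2)*3^(3/4)*z/6)


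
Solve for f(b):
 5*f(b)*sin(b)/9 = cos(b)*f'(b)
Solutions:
 f(b) = C1/cos(b)^(5/9)


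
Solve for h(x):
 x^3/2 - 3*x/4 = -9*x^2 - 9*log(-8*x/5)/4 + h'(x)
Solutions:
 h(x) = C1 + x^4/8 + 3*x^3 - 3*x^2/8 + 9*x*log(-x)/4 + x*(-3*log(5) - 9/4 + 3*log(10)/4 + 6*log(2))


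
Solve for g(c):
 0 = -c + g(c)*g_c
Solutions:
 g(c) = -sqrt(C1 + c^2)
 g(c) = sqrt(C1 + c^2)


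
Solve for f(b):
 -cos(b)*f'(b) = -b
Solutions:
 f(b) = C1 + Integral(b/cos(b), b)


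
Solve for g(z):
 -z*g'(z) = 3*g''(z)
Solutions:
 g(z) = C1 + C2*erf(sqrt(6)*z/6)


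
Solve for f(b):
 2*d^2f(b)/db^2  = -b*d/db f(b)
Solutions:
 f(b) = C1 + C2*erf(b/2)


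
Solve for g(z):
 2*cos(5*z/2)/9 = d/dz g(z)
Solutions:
 g(z) = C1 + 4*sin(5*z/2)/45


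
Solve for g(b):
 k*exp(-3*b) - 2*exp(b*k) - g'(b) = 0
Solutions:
 g(b) = C1 - k*exp(-3*b)/3 - 2*exp(b*k)/k


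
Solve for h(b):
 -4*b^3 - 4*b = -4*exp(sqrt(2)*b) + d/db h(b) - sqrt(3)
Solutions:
 h(b) = C1 - b^4 - 2*b^2 + sqrt(3)*b + 2*sqrt(2)*exp(sqrt(2)*b)


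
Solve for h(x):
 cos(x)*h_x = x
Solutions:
 h(x) = C1 + Integral(x/cos(x), x)


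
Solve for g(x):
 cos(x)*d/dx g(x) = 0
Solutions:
 g(x) = C1


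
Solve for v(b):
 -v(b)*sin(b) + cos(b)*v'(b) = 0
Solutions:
 v(b) = C1/cos(b)


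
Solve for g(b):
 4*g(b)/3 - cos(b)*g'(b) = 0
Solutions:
 g(b) = C1*(sin(b) + 1)^(2/3)/(sin(b) - 1)^(2/3)


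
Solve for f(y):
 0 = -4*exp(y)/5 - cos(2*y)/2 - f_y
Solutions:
 f(y) = C1 - 4*exp(y)/5 - sin(2*y)/4


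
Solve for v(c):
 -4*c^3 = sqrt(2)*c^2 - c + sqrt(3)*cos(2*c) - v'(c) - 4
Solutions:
 v(c) = C1 + c^4 + sqrt(2)*c^3/3 - c^2/2 - 4*c + sqrt(3)*sin(2*c)/2


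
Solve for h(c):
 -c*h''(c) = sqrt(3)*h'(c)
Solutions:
 h(c) = C1 + C2*c^(1 - sqrt(3))


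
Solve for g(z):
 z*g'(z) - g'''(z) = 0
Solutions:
 g(z) = C1 + Integral(C2*airyai(z) + C3*airybi(z), z)


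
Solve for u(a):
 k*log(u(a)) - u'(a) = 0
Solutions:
 li(u(a)) = C1 + a*k


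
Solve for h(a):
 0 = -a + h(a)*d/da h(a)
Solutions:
 h(a) = -sqrt(C1 + a^2)
 h(a) = sqrt(C1 + a^2)


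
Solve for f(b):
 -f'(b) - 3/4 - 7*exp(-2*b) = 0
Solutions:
 f(b) = C1 - 3*b/4 + 7*exp(-2*b)/2


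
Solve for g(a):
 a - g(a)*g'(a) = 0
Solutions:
 g(a) = -sqrt(C1 + a^2)
 g(a) = sqrt(C1 + a^2)


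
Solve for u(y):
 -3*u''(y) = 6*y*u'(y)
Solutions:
 u(y) = C1 + C2*erf(y)


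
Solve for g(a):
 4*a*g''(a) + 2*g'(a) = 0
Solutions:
 g(a) = C1 + C2*sqrt(a)


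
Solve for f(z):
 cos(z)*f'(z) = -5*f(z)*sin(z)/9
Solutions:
 f(z) = C1*cos(z)^(5/9)


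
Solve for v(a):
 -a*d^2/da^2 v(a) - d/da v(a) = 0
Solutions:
 v(a) = C1 + C2*log(a)


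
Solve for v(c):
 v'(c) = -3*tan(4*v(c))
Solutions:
 v(c) = -asin(C1*exp(-12*c))/4 + pi/4
 v(c) = asin(C1*exp(-12*c))/4


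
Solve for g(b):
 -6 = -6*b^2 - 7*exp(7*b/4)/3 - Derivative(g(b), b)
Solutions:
 g(b) = C1 - 2*b^3 + 6*b - 4*exp(7*b/4)/3


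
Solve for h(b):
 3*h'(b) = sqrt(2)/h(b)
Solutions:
 h(b) = -sqrt(C1 + 6*sqrt(2)*b)/3
 h(b) = sqrt(C1 + 6*sqrt(2)*b)/3


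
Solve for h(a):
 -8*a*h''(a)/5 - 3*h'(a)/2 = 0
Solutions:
 h(a) = C1 + C2*a^(1/16)


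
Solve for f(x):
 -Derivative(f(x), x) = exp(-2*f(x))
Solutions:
 f(x) = log(-sqrt(C1 - 2*x))
 f(x) = log(C1 - 2*x)/2


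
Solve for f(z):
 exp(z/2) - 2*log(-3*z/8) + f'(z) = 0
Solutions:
 f(z) = C1 + 2*z*log(-z) + 2*z*(-3*log(2) - 1 + log(3)) - 2*exp(z/2)


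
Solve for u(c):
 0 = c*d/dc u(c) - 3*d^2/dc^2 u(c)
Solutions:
 u(c) = C1 + C2*erfi(sqrt(6)*c/6)


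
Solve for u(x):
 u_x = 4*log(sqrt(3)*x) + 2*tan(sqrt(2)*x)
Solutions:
 u(x) = C1 + 4*x*log(x) - 4*x + 2*x*log(3) - sqrt(2)*log(cos(sqrt(2)*x))


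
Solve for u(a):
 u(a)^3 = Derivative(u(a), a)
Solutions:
 u(a) = -sqrt(2)*sqrt(-1/(C1 + a))/2
 u(a) = sqrt(2)*sqrt(-1/(C1 + a))/2


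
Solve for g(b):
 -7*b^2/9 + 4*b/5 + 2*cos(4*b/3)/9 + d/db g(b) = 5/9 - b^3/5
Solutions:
 g(b) = C1 - b^4/20 + 7*b^3/27 - 2*b^2/5 + 5*b/9 - sin(4*b/3)/6


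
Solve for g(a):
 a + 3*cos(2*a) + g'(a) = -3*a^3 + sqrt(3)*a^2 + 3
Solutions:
 g(a) = C1 - 3*a^4/4 + sqrt(3)*a^3/3 - a^2/2 + 3*a - 3*sin(a)*cos(a)


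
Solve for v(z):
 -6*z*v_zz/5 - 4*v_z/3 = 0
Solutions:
 v(z) = C1 + C2/z^(1/9)


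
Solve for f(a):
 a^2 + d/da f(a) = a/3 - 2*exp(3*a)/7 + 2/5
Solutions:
 f(a) = C1 - a^3/3 + a^2/6 + 2*a/5 - 2*exp(3*a)/21


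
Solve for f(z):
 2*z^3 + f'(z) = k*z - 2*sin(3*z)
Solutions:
 f(z) = C1 + k*z^2/2 - z^4/2 + 2*cos(3*z)/3


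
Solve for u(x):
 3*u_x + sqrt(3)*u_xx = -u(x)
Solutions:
 u(x) = C1*exp(sqrt(3)*x*(-3 + sqrt(9 - 4*sqrt(3)))/6) + C2*exp(-sqrt(3)*x*(sqrt(9 - 4*sqrt(3)) + 3)/6)


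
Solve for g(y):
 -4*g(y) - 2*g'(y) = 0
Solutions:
 g(y) = C1*exp(-2*y)


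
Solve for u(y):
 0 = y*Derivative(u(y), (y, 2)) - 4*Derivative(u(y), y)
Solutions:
 u(y) = C1 + C2*y^5


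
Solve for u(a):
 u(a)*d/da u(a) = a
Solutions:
 u(a) = -sqrt(C1 + a^2)
 u(a) = sqrt(C1 + a^2)


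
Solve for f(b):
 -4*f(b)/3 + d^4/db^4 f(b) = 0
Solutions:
 f(b) = C1*exp(-sqrt(2)*3^(3/4)*b/3) + C2*exp(sqrt(2)*3^(3/4)*b/3) + C3*sin(sqrt(2)*3^(3/4)*b/3) + C4*cos(sqrt(2)*3^(3/4)*b/3)


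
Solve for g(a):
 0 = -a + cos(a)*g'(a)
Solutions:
 g(a) = C1 + Integral(a/cos(a), a)


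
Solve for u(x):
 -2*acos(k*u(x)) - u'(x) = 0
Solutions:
 Integral(1/acos(_y*k), (_y, u(x))) = C1 - 2*x


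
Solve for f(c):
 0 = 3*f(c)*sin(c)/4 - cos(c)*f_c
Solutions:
 f(c) = C1/cos(c)^(3/4)


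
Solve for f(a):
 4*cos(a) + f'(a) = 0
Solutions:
 f(a) = C1 - 4*sin(a)


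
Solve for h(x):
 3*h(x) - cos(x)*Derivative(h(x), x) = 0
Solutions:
 h(x) = C1*(sin(x) + 1)^(3/2)/(sin(x) - 1)^(3/2)


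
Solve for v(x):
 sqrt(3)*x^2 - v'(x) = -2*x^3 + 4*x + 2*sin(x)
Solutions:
 v(x) = C1 + x^4/2 + sqrt(3)*x^3/3 - 2*x^2 + 2*cos(x)


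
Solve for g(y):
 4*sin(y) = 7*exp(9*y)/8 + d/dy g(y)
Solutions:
 g(y) = C1 - 7*exp(9*y)/72 - 4*cos(y)


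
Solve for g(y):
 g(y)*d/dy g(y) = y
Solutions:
 g(y) = -sqrt(C1 + y^2)
 g(y) = sqrt(C1 + y^2)


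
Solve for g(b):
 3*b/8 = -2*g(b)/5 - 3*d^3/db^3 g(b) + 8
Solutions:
 g(b) = C3*exp(-15^(2/3)*2^(1/3)*b/15) - 15*b/16 + (C1*sin(2^(1/3)*3^(1/6)*5^(2/3)*b/10) + C2*cos(2^(1/3)*3^(1/6)*5^(2/3)*b/10))*exp(15^(2/3)*2^(1/3)*b/30) + 20


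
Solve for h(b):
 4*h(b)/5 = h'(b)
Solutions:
 h(b) = C1*exp(4*b/5)


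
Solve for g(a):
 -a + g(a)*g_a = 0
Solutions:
 g(a) = -sqrt(C1 + a^2)
 g(a) = sqrt(C1 + a^2)


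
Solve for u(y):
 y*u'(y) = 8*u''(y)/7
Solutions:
 u(y) = C1 + C2*erfi(sqrt(7)*y/4)


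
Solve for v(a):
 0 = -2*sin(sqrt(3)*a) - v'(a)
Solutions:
 v(a) = C1 + 2*sqrt(3)*cos(sqrt(3)*a)/3


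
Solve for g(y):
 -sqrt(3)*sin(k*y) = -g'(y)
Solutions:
 g(y) = C1 - sqrt(3)*cos(k*y)/k


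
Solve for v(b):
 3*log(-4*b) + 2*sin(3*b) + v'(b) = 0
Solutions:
 v(b) = C1 - 3*b*log(-b) - 6*b*log(2) + 3*b + 2*cos(3*b)/3


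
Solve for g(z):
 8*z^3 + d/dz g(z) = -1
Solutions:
 g(z) = C1 - 2*z^4 - z


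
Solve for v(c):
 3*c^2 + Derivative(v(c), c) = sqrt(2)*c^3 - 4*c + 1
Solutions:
 v(c) = C1 + sqrt(2)*c^4/4 - c^3 - 2*c^2 + c


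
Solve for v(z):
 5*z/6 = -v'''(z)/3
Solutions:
 v(z) = C1 + C2*z + C3*z^2 - 5*z^4/48


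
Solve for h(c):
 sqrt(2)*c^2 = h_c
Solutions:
 h(c) = C1 + sqrt(2)*c^3/3


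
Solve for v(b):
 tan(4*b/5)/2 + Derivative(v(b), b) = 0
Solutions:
 v(b) = C1 + 5*log(cos(4*b/5))/8


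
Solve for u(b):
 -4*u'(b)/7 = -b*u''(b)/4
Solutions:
 u(b) = C1 + C2*b^(23/7)


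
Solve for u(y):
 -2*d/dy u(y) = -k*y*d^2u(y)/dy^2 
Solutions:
 u(y) = C1 + y^(((re(k) + 2)*re(k) + im(k)^2)/(re(k)^2 + im(k)^2))*(C2*sin(2*log(y)*Abs(im(k))/(re(k)^2 + im(k)^2)) + C3*cos(2*log(y)*im(k)/(re(k)^2 + im(k)^2)))


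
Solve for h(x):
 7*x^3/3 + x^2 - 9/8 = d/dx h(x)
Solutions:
 h(x) = C1 + 7*x^4/12 + x^3/3 - 9*x/8


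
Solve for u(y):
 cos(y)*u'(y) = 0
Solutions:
 u(y) = C1


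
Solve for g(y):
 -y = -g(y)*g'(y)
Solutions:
 g(y) = -sqrt(C1 + y^2)
 g(y) = sqrt(C1 + y^2)


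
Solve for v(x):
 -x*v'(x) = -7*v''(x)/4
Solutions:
 v(x) = C1 + C2*erfi(sqrt(14)*x/7)


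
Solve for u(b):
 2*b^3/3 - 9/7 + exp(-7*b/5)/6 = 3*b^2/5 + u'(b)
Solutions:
 u(b) = C1 + b^4/6 - b^3/5 - 9*b/7 - 5*exp(-7*b/5)/42


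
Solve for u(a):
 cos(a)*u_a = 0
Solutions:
 u(a) = C1


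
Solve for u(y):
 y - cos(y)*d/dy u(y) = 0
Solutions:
 u(y) = C1 + Integral(y/cos(y), y)


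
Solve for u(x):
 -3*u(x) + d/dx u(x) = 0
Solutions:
 u(x) = C1*exp(3*x)


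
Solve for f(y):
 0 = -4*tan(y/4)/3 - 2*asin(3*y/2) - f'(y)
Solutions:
 f(y) = C1 - 2*y*asin(3*y/2) - 2*sqrt(4 - 9*y^2)/3 + 16*log(cos(y/4))/3


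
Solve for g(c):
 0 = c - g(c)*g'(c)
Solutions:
 g(c) = -sqrt(C1 + c^2)
 g(c) = sqrt(C1 + c^2)


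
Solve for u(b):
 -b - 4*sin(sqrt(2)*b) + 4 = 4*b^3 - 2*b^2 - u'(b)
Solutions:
 u(b) = C1 + b^4 - 2*b^3/3 + b^2/2 - 4*b - 2*sqrt(2)*cos(sqrt(2)*b)


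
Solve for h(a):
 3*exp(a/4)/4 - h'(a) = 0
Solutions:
 h(a) = C1 + 3*exp(a/4)


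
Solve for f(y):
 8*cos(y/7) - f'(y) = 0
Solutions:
 f(y) = C1 + 56*sin(y/7)


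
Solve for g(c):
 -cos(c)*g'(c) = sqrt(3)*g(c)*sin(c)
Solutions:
 g(c) = C1*cos(c)^(sqrt(3))


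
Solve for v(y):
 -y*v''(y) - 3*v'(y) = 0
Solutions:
 v(y) = C1 + C2/y^2


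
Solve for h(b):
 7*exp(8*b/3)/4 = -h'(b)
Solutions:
 h(b) = C1 - 21*exp(8*b/3)/32


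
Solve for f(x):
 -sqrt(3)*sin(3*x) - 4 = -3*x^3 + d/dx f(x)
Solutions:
 f(x) = C1 + 3*x^4/4 - 4*x + sqrt(3)*cos(3*x)/3


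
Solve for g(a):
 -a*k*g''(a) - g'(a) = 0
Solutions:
 g(a) = C1 + a^(((re(k) - 1)*re(k) + im(k)^2)/(re(k)^2 + im(k)^2))*(C2*sin(log(a)*Abs(im(k))/(re(k)^2 + im(k)^2)) + C3*cos(log(a)*im(k)/(re(k)^2 + im(k)^2)))


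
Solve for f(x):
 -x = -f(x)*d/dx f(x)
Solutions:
 f(x) = -sqrt(C1 + x^2)
 f(x) = sqrt(C1 + x^2)


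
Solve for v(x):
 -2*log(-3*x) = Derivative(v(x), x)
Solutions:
 v(x) = C1 - 2*x*log(-x) + 2*x*(1 - log(3))


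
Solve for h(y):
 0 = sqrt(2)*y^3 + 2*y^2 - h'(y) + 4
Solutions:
 h(y) = C1 + sqrt(2)*y^4/4 + 2*y^3/3 + 4*y


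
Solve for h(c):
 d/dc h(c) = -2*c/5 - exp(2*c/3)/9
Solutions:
 h(c) = C1 - c^2/5 - exp(2*c/3)/6


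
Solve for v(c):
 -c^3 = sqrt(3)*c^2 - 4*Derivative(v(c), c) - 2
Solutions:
 v(c) = C1 + c^4/16 + sqrt(3)*c^3/12 - c/2


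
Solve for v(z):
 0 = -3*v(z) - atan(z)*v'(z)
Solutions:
 v(z) = C1*exp(-3*Integral(1/atan(z), z))


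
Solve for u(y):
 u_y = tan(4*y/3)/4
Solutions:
 u(y) = C1 - 3*log(cos(4*y/3))/16


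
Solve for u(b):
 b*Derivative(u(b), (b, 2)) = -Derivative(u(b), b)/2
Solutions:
 u(b) = C1 + C2*sqrt(b)


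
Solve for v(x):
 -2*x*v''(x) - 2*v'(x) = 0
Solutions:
 v(x) = C1 + C2*log(x)


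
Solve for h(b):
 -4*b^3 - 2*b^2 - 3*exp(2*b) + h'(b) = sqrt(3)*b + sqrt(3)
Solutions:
 h(b) = C1 + b^4 + 2*b^3/3 + sqrt(3)*b^2/2 + sqrt(3)*b + 3*exp(2*b)/2


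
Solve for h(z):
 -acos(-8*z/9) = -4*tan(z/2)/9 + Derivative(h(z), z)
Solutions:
 h(z) = C1 - z*acos(-8*z/9) - sqrt(81 - 64*z^2)/8 - 8*log(cos(z/2))/9


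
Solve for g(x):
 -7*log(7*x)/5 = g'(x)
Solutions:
 g(x) = C1 - 7*x*log(x)/5 - 7*x*log(7)/5 + 7*x/5


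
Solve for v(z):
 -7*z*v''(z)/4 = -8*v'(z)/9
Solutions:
 v(z) = C1 + C2*z^(95/63)


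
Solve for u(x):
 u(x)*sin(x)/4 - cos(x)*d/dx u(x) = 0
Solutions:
 u(x) = C1/cos(x)^(1/4)


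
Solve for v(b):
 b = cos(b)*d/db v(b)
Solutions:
 v(b) = C1 + Integral(b/cos(b), b)


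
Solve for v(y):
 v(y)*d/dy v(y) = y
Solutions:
 v(y) = -sqrt(C1 + y^2)
 v(y) = sqrt(C1 + y^2)


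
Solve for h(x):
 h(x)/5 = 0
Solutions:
 h(x) = 0


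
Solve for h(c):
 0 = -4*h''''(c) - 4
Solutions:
 h(c) = C1 + C2*c + C3*c^2 + C4*c^3 - c^4/24


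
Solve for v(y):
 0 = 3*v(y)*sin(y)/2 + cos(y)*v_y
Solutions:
 v(y) = C1*cos(y)^(3/2)


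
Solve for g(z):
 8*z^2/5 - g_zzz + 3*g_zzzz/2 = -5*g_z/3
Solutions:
 g(z) = C1 + C2*exp(z*(4/(9*sqrt(1945) + 397)^(1/3) + 4 + (9*sqrt(1945) + 397)^(1/3))/18)*sin(sqrt(3)*z*(-(9*sqrt(1945) + 397)^(1/3) + 4/(9*sqrt(1945) + 397)^(1/3))/18) + C3*exp(z*(4/(9*sqrt(1945) + 397)^(1/3) + 4 + (9*sqrt(1945) + 397)^(1/3))/18)*cos(sqrt(3)*z*(-(9*sqrt(1945) + 397)^(1/3) + 4/(9*sqrt(1945) + 397)^(1/3))/18) + C4*exp(z*(-(9*sqrt(1945) + 397)^(1/3) - 4/(9*sqrt(1945) + 397)^(1/3) + 2)/9) - 8*z^3/25 - 144*z/125


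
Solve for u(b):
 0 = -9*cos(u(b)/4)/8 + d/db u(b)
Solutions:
 -9*b/8 - 2*log(sin(u(b)/4) - 1) + 2*log(sin(u(b)/4) + 1) = C1


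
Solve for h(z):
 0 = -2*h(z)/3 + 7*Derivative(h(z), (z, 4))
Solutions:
 h(z) = C1*exp(-2^(1/4)*21^(3/4)*z/21) + C2*exp(2^(1/4)*21^(3/4)*z/21) + C3*sin(2^(1/4)*21^(3/4)*z/21) + C4*cos(2^(1/4)*21^(3/4)*z/21)


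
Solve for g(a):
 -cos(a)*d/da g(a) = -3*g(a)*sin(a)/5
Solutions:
 g(a) = C1/cos(a)^(3/5)


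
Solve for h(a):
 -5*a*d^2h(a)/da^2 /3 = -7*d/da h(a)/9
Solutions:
 h(a) = C1 + C2*a^(22/15)


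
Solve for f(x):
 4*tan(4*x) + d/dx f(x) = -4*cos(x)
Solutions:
 f(x) = C1 + log(cos(4*x)) - 4*sin(x)


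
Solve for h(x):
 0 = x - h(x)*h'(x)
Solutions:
 h(x) = -sqrt(C1 + x^2)
 h(x) = sqrt(C1 + x^2)


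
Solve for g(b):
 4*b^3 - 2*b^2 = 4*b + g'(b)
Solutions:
 g(b) = C1 + b^4 - 2*b^3/3 - 2*b^2


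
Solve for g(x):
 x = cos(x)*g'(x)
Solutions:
 g(x) = C1 + Integral(x/cos(x), x)


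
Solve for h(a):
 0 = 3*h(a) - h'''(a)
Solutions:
 h(a) = C3*exp(3^(1/3)*a) + (C1*sin(3^(5/6)*a/2) + C2*cos(3^(5/6)*a/2))*exp(-3^(1/3)*a/2)


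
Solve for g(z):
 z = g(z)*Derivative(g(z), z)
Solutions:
 g(z) = -sqrt(C1 + z^2)
 g(z) = sqrt(C1 + z^2)


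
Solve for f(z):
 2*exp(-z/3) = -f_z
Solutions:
 f(z) = C1 + 6*exp(-z/3)


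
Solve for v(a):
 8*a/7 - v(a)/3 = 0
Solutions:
 v(a) = 24*a/7


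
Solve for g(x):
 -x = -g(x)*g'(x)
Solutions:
 g(x) = -sqrt(C1 + x^2)
 g(x) = sqrt(C1 + x^2)


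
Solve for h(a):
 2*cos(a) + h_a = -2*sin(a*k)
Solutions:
 h(a) = C1 - 2*sin(a) + 2*cos(a*k)/k


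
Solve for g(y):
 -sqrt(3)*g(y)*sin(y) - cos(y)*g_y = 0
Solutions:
 g(y) = C1*cos(y)^(sqrt(3))


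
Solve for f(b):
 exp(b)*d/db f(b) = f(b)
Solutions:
 f(b) = C1*exp(-exp(-b))


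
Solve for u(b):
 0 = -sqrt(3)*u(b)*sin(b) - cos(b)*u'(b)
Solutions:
 u(b) = C1*cos(b)^(sqrt(3))


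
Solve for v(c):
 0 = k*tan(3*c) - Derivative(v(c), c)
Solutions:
 v(c) = C1 - k*log(cos(3*c))/3


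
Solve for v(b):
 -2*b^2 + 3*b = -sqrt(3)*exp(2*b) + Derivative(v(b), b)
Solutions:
 v(b) = C1 - 2*b^3/3 + 3*b^2/2 + sqrt(3)*exp(2*b)/2


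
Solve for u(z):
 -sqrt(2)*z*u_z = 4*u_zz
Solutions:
 u(z) = C1 + C2*erf(2^(3/4)*z/4)


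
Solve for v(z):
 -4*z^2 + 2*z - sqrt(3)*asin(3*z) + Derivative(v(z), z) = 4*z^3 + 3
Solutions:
 v(z) = C1 + z^4 + 4*z^3/3 - z^2 + 3*z + sqrt(3)*(z*asin(3*z) + sqrt(1 - 9*z^2)/3)


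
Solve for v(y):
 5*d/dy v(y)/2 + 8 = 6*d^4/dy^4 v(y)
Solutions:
 v(y) = C1 + C4*exp(90^(1/3)*y/6) - 16*y/5 + (C2*sin(10^(1/3)*3^(1/6)*y/4) + C3*cos(10^(1/3)*3^(1/6)*y/4))*exp(-90^(1/3)*y/12)


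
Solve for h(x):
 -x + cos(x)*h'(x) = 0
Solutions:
 h(x) = C1 + Integral(x/cos(x), x)


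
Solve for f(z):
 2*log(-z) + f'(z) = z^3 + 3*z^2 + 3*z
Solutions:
 f(z) = C1 + z^4/4 + z^3 + 3*z^2/2 - 2*z*log(-z) + 2*z


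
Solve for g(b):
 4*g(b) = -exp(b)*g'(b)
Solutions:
 g(b) = C1*exp(4*exp(-b))


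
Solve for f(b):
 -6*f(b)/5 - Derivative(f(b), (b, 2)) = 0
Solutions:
 f(b) = C1*sin(sqrt(30)*b/5) + C2*cos(sqrt(30)*b/5)


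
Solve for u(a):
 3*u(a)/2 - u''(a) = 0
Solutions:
 u(a) = C1*exp(-sqrt(6)*a/2) + C2*exp(sqrt(6)*a/2)


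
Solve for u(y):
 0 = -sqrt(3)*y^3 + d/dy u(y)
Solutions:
 u(y) = C1 + sqrt(3)*y^4/4


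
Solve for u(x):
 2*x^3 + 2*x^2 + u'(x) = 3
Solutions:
 u(x) = C1 - x^4/2 - 2*x^3/3 + 3*x


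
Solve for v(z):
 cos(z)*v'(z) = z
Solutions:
 v(z) = C1 + Integral(z/cos(z), z)


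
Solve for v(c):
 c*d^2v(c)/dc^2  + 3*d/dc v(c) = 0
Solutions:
 v(c) = C1 + C2/c^2


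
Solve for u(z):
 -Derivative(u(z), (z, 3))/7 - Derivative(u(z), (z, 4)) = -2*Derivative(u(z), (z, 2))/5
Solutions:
 u(z) = C1 + C2*z + C3*exp(z*(-5 + sqrt(1985))/70) + C4*exp(-z*(5 + sqrt(1985))/70)


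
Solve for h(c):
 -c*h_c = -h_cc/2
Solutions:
 h(c) = C1 + C2*erfi(c)


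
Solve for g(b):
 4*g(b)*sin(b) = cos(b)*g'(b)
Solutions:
 g(b) = C1/cos(b)^4


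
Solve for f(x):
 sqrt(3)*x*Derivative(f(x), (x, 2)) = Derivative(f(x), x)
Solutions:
 f(x) = C1 + C2*x^(sqrt(3)/3 + 1)


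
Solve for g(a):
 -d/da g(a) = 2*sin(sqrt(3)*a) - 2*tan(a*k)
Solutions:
 g(a) = C1 + 2*Piecewise((-log(cos(a*k))/k, Ne(k, 0)), (0, True)) + 2*sqrt(3)*cos(sqrt(3)*a)/3


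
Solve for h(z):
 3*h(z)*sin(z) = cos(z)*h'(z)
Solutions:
 h(z) = C1/cos(z)^3


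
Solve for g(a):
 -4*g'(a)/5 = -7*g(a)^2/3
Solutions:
 g(a) = -12/(C1 + 35*a)


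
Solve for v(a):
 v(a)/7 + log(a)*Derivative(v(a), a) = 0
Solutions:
 v(a) = C1*exp(-li(a)/7)


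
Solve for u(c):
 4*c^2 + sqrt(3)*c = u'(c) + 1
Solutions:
 u(c) = C1 + 4*c^3/3 + sqrt(3)*c^2/2 - c


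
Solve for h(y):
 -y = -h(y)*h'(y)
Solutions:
 h(y) = -sqrt(C1 + y^2)
 h(y) = sqrt(C1 + y^2)


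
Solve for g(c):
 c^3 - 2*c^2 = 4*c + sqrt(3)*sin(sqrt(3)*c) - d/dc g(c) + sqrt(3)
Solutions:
 g(c) = C1 - c^4/4 + 2*c^3/3 + 2*c^2 + sqrt(3)*c - cos(sqrt(3)*c)


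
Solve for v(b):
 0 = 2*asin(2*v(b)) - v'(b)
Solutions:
 Integral(1/asin(2*_y), (_y, v(b))) = C1 + 2*b


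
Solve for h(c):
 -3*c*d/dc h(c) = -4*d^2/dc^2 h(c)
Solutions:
 h(c) = C1 + C2*erfi(sqrt(6)*c/4)


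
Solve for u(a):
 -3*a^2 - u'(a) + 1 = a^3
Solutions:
 u(a) = C1 - a^4/4 - a^3 + a


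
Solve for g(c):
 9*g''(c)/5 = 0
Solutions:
 g(c) = C1 + C2*c


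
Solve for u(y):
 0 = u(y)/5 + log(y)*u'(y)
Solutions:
 u(y) = C1*exp(-li(y)/5)


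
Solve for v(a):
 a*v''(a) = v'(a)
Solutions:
 v(a) = C1 + C2*a^2


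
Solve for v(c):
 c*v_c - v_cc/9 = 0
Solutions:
 v(c) = C1 + C2*erfi(3*sqrt(2)*c/2)


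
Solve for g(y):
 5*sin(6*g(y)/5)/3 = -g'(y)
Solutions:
 5*y/3 + 5*log(cos(6*g(y)/5) - 1)/12 - 5*log(cos(6*g(y)/5) + 1)/12 = C1


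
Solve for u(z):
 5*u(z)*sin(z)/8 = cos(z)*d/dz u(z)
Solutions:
 u(z) = C1/cos(z)^(5/8)


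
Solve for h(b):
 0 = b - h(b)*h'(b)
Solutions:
 h(b) = -sqrt(C1 + b^2)
 h(b) = sqrt(C1 + b^2)


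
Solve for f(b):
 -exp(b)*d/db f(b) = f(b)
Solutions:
 f(b) = C1*exp(exp(-b))


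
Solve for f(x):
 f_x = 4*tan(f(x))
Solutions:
 f(x) = pi - asin(C1*exp(4*x))
 f(x) = asin(C1*exp(4*x))


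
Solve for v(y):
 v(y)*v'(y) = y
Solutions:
 v(y) = -sqrt(C1 + y^2)
 v(y) = sqrt(C1 + y^2)


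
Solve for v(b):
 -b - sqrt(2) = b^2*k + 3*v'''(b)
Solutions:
 v(b) = C1 + C2*b + C3*b^2 - b^5*k/180 - b^4/72 - sqrt(2)*b^3/18


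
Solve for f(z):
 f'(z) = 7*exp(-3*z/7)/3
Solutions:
 f(z) = C1 - 49*exp(-3*z/7)/9


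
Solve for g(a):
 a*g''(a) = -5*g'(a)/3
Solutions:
 g(a) = C1 + C2/a^(2/3)


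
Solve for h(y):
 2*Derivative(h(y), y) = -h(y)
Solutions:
 h(y) = C1*exp(-y/2)


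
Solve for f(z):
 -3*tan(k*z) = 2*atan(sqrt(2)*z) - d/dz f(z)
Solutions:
 f(z) = C1 + 2*z*atan(sqrt(2)*z) + 3*Piecewise((-log(cos(k*z))/k, Ne(k, 0)), (0, True)) - sqrt(2)*log(2*z^2 + 1)/2


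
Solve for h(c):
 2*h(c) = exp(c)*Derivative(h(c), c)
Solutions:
 h(c) = C1*exp(-2*exp(-c))


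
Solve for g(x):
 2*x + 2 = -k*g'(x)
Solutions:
 g(x) = C1 - x^2/k - 2*x/k


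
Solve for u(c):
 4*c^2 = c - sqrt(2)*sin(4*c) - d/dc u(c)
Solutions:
 u(c) = C1 - 4*c^3/3 + c^2/2 + sqrt(2)*cos(4*c)/4


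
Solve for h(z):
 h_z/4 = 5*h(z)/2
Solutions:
 h(z) = C1*exp(10*z)


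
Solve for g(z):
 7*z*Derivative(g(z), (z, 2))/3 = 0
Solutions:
 g(z) = C1 + C2*z


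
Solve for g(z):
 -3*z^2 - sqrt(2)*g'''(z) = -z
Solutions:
 g(z) = C1 + C2*z + C3*z^2 - sqrt(2)*z^5/40 + sqrt(2)*z^4/48


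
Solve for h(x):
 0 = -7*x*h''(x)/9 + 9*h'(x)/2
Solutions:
 h(x) = C1 + C2*x^(95/14)


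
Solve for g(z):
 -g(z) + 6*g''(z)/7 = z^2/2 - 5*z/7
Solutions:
 g(z) = C1*exp(-sqrt(42)*z/6) + C2*exp(sqrt(42)*z/6) - z^2/2 + 5*z/7 - 6/7


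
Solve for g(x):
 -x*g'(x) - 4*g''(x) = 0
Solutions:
 g(x) = C1 + C2*erf(sqrt(2)*x/4)
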